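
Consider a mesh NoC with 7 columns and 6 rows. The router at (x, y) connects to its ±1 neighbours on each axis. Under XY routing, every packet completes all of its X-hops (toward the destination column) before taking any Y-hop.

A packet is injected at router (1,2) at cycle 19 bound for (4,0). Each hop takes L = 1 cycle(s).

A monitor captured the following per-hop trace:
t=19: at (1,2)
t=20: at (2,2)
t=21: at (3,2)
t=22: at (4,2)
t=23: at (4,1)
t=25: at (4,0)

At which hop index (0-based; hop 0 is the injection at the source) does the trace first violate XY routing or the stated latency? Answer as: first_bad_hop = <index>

first_bad_hop = 5

hop 1: step (+1,+0), +1 cyc — ok
hop 2: step (+1,+0), +1 cyc — ok
hop 3: step (+1,+0), +1 cyc — ok
hop 4: step (+0,-1), +1 cyc — ok
hop 5: step (+0,-1), +2 cyc — BAD: Δcyc=2≠L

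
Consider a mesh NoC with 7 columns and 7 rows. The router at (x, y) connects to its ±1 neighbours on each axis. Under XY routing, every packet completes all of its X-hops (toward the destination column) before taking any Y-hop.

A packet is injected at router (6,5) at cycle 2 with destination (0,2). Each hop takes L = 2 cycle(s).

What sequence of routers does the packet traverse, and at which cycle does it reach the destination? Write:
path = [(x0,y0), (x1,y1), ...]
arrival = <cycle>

#0 — 6,5 | c2
#1 — 5,5 | c4 | W
#2 — 4,5 | c6 | W
#3 — 3,5 | c8 | W
#4 — 2,5 | c10 | W
#5 — 1,5 | c12 | W
#6 — 0,5 | c14 | W
#7 — 0,4 | c16 | S
#8 — 0,3 | c18 | S
#9 — 0,2 | c20 | S

path = [(6,5), (5,5), (4,5), (3,5), (2,5), (1,5), (0,5), (0,4), (0,3), (0,2)]
arrival = 20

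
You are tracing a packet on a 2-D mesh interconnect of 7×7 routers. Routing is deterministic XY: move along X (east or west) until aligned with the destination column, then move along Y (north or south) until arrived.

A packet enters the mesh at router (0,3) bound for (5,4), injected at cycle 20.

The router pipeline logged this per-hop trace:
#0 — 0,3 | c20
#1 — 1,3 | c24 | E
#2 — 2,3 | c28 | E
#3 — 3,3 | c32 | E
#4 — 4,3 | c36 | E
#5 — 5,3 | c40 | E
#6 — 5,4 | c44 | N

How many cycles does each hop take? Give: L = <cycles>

L = 4

From hop 0 (20) to hop 1 (24): +4 cycles.
Per-hop latency L = Δcyc = 4.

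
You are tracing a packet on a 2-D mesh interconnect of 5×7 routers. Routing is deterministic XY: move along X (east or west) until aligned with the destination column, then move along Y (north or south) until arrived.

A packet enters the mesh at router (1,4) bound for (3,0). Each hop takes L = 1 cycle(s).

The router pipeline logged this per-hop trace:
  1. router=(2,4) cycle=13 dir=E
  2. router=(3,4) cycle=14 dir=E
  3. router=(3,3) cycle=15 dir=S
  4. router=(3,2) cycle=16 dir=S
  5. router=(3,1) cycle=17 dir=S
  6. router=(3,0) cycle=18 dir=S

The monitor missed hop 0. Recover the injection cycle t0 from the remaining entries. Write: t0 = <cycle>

t0 = 12

At hop 1 the cycle is 13; in general cyc_k = t0 + kL.
Therefore t0 = 13 − L = 12.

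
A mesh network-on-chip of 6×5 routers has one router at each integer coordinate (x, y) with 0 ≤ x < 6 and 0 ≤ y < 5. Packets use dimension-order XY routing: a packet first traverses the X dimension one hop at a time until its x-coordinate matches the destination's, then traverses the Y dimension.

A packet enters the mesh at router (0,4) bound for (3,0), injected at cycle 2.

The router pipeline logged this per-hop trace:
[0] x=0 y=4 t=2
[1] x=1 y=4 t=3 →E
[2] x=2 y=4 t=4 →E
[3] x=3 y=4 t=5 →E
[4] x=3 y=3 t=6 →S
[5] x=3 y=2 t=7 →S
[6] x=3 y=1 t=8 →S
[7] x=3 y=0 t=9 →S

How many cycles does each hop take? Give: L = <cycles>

L = 1

From hop 0 (2) to hop 1 (3): +1 cycles.
Per-hop latency L = Δcyc = 1.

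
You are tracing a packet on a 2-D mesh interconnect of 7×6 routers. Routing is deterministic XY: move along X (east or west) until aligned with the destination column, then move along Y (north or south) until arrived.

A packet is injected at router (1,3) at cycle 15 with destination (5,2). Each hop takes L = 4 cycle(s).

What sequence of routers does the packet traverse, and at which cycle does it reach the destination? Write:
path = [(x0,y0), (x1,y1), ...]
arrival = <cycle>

path = [(1,3), (2,3), (3,3), (4,3), (5,3), (5,2)]
arrival = 35

hop 0: (1,3) @ cyc 15
hop 1: (2,3) @ cyc 19  [E]
hop 2: (3,3) @ cyc 23  [E]
hop 3: (4,3) @ cyc 27  [E]
hop 4: (5,3) @ cyc 31  [E]
hop 5: (5,2) @ cyc 35  [S]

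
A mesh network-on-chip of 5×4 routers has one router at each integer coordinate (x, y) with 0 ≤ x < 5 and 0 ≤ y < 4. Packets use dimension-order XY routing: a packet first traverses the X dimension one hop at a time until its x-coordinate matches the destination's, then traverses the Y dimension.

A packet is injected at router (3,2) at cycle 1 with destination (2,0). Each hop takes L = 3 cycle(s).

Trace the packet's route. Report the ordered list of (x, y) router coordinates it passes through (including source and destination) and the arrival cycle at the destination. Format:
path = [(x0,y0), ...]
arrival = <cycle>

path = [(3,2), (2,2), (2,1), (2,0)]
arrival = 10

t=1: at (3,2)
t=4: at (2,2) after W
t=7: at (2,1) after S
t=10: at (2,0) after S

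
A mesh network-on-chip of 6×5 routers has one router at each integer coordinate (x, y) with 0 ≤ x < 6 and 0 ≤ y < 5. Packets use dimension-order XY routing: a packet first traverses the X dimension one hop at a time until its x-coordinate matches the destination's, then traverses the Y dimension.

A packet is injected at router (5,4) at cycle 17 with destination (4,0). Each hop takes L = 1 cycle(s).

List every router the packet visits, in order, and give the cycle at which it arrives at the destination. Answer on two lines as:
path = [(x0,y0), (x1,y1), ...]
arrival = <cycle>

src (5,4)  cyc=17
W→(4,4)  cyc=18
S→(4,3)  cyc=19
S→(4,2)  cyc=20
S→(4,1)  cyc=21
S→(4,0)  cyc=22

path = [(5,4), (4,4), (4,3), (4,2), (4,1), (4,0)]
arrival = 22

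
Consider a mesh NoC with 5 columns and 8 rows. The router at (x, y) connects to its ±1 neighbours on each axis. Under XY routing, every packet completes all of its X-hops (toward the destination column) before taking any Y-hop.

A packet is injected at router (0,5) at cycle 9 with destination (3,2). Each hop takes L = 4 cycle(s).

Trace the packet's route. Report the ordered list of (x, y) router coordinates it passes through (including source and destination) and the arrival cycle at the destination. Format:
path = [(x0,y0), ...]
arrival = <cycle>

hop 0: (0,5) @ cyc 9
hop 1: (1,5) @ cyc 13  [E]
hop 2: (2,5) @ cyc 17  [E]
hop 3: (3,5) @ cyc 21  [E]
hop 4: (3,4) @ cyc 25  [S]
hop 5: (3,3) @ cyc 29  [S]
hop 6: (3,2) @ cyc 33  [S]

path = [(0,5), (1,5), (2,5), (3,5), (3,4), (3,3), (3,2)]
arrival = 33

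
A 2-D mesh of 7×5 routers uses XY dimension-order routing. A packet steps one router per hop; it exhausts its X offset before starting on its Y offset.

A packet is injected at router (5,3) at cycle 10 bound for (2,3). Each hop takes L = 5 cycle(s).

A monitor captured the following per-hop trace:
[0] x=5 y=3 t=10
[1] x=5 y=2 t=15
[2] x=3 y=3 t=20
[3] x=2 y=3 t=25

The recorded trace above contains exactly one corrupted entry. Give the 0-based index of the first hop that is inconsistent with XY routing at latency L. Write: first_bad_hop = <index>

hop 1: step (+0,-1), +5 cyc — BAD: Y-move but x=5≠2

first_bad_hop = 1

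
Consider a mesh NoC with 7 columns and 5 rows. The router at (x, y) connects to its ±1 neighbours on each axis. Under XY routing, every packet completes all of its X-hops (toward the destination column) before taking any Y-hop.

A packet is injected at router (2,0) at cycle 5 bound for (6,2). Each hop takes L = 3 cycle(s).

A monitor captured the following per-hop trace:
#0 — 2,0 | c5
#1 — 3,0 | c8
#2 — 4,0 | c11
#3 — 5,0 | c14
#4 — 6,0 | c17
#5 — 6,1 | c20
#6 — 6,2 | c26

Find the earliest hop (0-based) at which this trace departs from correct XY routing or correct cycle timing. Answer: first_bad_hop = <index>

  1: Δx=+1 Δy=+0 Δt=3 [ok]
  2: Δx=+1 Δy=+0 Δt=3 [ok]
  3: Δx=+1 Δy=+0 Δt=3 [ok]
  4: Δx=+1 Δy=+0 Δt=3 [ok]
  5: Δx=+0 Δy=+1 Δt=3 [ok]
  6: Δx=+0 Δy=+1 Δt=6 [BAD: Δcyc=6≠L]

first_bad_hop = 6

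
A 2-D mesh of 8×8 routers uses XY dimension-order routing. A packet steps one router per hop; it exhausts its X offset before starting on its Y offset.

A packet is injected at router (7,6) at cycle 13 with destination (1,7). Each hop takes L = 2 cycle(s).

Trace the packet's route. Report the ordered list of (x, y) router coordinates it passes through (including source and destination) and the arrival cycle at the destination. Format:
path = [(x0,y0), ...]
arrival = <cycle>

hop 0: (7,6) @ cyc 13
hop 1: (6,6) @ cyc 15  [W]
hop 2: (5,6) @ cyc 17  [W]
hop 3: (4,6) @ cyc 19  [W]
hop 4: (3,6) @ cyc 21  [W]
hop 5: (2,6) @ cyc 23  [W]
hop 6: (1,6) @ cyc 25  [W]
hop 7: (1,7) @ cyc 27  [N]

path = [(7,6), (6,6), (5,6), (4,6), (3,6), (2,6), (1,6), (1,7)]
arrival = 27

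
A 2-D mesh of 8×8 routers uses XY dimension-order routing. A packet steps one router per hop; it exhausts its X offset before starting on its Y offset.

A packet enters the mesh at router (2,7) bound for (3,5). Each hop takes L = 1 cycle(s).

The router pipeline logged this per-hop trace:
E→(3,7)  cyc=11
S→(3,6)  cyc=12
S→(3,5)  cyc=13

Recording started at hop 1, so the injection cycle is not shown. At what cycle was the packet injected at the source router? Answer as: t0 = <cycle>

At hop 1 the cycle is 11; in general cyc_k = t0 + kL.
Therefore t0 = 11 − L = 10.

t0 = 10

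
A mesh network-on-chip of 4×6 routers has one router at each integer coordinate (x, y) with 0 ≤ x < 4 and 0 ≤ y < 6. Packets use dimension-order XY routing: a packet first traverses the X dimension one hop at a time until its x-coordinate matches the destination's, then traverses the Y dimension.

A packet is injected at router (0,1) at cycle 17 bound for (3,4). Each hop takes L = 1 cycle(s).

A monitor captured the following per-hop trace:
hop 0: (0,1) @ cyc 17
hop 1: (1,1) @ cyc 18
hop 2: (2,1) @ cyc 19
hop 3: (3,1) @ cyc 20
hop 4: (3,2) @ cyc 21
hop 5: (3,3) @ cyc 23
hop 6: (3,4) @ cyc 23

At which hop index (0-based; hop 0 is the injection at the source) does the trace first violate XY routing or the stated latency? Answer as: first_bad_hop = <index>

first_bad_hop = 5

hop 1: step (+1,+0), +1 cyc — ok
hop 2: step (+1,+0), +1 cyc — ok
hop 3: step (+1,+0), +1 cyc — ok
hop 4: step (+0,+1), +1 cyc — ok
hop 5: step (+0,+1), +2 cyc — BAD: Δcyc=2≠L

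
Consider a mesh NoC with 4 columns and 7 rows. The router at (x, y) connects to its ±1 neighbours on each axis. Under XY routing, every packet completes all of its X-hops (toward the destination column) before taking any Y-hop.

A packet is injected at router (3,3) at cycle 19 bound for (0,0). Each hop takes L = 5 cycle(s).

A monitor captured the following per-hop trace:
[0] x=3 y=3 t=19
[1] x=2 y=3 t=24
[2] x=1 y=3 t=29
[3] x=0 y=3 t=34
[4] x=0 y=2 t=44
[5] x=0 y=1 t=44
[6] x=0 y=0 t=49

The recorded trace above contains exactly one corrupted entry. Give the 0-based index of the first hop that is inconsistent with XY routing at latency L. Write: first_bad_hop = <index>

first_bad_hop = 4

  1: Δx=-1 Δy=+0 Δt=5 [ok]
  2: Δx=-1 Δy=+0 Δt=5 [ok]
  3: Δx=-1 Δy=+0 Δt=5 [ok]
  4: Δx=+0 Δy=-1 Δt=10 [BAD: Δcyc=10≠L]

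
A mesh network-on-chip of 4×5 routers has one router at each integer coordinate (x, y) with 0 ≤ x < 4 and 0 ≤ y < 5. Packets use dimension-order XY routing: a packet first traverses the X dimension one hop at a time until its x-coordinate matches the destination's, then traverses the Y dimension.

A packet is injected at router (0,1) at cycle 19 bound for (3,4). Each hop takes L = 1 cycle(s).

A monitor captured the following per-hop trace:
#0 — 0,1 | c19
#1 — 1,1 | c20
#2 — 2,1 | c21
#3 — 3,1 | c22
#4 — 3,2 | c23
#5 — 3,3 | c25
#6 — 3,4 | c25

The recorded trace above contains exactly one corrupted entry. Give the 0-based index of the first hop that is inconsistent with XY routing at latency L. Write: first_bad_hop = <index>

first_bad_hop = 5

check 1→ d=(1,0) cyc+1: ok
check 2→ d=(1,0) cyc+1: ok
check 3→ d=(1,0) cyc+1: ok
check 4→ d=(0,1) cyc+1: ok
check 5→ d=(0,1) cyc+2: BAD: Δcyc=2≠L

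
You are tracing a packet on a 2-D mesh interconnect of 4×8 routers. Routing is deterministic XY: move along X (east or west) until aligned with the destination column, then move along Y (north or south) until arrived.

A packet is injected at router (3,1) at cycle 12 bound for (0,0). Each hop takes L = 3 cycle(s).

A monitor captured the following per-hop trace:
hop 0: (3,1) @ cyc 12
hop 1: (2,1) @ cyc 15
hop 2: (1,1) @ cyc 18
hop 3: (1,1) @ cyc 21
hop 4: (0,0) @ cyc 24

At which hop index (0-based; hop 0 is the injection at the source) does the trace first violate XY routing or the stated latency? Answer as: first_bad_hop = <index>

  1: Δx=-1 Δy=+0 Δt=3 [ok]
  2: Δx=-1 Δy=+0 Δt=3 [ok]
  3: Δx=+0 Δy=+0 Δt=3 [BAD: non-unit step]

first_bad_hop = 3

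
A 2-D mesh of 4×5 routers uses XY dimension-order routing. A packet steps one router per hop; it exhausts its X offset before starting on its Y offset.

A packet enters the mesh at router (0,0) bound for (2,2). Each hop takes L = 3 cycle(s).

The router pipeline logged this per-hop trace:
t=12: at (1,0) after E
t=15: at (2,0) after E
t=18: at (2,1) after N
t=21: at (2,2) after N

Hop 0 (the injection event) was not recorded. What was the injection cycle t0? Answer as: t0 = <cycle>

t0 = 9

cyc[1] = 12 and cyc[k] = t0 + k·L for every k.
t0 = cyc[1] − L = 12 − 3 = 9.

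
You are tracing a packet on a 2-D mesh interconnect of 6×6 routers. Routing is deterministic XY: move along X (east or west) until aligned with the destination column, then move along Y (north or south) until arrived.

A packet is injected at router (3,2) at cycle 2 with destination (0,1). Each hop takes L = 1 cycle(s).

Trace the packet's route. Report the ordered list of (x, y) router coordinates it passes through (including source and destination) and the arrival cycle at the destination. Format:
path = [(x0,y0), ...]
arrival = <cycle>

src (3,2)  cyc=2
W→(2,2)  cyc=3
W→(1,2)  cyc=4
W→(0,2)  cyc=5
S→(0,1)  cyc=6

path = [(3,2), (2,2), (1,2), (0,2), (0,1)]
arrival = 6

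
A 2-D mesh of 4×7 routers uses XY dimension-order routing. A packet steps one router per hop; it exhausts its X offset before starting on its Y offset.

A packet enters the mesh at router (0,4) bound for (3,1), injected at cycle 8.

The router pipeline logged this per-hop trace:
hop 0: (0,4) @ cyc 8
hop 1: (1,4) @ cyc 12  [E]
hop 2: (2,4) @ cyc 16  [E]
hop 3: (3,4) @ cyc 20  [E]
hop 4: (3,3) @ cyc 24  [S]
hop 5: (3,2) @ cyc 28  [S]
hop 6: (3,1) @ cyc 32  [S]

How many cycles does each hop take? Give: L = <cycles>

cyc[1] − cyc[0] = 12 − 8 = 4.
Per-hop latency L = Δcyc = 4.

L = 4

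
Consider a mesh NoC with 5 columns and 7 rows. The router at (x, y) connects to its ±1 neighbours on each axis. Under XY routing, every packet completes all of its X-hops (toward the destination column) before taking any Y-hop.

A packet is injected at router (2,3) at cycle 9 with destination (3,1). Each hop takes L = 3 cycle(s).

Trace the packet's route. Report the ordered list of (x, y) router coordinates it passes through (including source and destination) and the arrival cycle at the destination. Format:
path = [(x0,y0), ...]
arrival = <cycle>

t=9: at (2,3)
t=12: at (3,3) after E
t=15: at (3,2) after S
t=18: at (3,1) after S

path = [(2,3), (3,3), (3,2), (3,1)]
arrival = 18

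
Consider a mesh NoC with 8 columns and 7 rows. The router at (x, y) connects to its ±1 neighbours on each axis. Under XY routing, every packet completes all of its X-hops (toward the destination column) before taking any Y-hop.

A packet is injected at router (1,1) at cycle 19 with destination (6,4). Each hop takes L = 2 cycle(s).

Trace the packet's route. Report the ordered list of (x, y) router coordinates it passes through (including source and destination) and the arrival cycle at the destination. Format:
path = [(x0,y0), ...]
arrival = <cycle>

#0 — 1,1 | c19
#1 — 2,1 | c21 | E
#2 — 3,1 | c23 | E
#3 — 4,1 | c25 | E
#4 — 5,1 | c27 | E
#5 — 6,1 | c29 | E
#6 — 6,2 | c31 | N
#7 — 6,3 | c33 | N
#8 — 6,4 | c35 | N

path = [(1,1), (2,1), (3,1), (4,1), (5,1), (6,1), (6,2), (6,3), (6,4)]
arrival = 35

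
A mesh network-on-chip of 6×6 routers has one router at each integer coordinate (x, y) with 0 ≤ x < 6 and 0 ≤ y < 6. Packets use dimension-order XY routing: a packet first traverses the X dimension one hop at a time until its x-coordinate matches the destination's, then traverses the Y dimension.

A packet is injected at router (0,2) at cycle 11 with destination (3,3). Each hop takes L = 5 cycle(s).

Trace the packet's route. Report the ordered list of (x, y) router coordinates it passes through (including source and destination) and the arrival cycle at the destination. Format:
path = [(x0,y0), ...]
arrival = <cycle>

src (0,2)  cyc=11
E→(1,2)  cyc=16
E→(2,2)  cyc=21
E→(3,2)  cyc=26
N→(3,3)  cyc=31

path = [(0,2), (1,2), (2,2), (3,2), (3,3)]
arrival = 31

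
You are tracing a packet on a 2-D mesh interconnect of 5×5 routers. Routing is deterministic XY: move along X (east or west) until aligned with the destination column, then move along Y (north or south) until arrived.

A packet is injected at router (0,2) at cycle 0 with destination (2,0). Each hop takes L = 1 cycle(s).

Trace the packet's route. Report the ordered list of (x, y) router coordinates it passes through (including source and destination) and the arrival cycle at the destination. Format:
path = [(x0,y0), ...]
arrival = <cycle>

t=0: at (0,2)
t=1: at (1,2) after E
t=2: at (2,2) after E
t=3: at (2,1) after S
t=4: at (2,0) after S

path = [(0,2), (1,2), (2,2), (2,1), (2,0)]
arrival = 4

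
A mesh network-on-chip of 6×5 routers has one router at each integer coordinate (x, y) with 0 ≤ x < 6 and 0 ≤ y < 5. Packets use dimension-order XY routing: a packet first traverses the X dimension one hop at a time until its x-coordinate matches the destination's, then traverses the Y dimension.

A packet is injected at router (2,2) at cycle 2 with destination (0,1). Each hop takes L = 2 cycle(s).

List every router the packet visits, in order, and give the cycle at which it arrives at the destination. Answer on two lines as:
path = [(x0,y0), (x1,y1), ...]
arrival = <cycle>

path = [(2,2), (1,2), (0,2), (0,1)]
arrival = 8

#0 — 2,2 | c2
#1 — 1,2 | c4 | W
#2 — 0,2 | c6 | W
#3 — 0,1 | c8 | S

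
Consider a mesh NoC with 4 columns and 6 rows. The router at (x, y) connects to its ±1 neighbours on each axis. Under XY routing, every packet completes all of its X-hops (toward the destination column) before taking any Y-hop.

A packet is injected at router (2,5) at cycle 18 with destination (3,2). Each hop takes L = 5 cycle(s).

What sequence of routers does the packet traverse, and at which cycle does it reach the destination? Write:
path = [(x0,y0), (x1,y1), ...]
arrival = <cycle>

path = [(2,5), (3,5), (3,4), (3,3), (3,2)]
arrival = 38

[0] x=2 y=5 t=18
[1] x=3 y=5 t=23 →E
[2] x=3 y=4 t=28 →S
[3] x=3 y=3 t=33 →S
[4] x=3 y=2 t=38 →S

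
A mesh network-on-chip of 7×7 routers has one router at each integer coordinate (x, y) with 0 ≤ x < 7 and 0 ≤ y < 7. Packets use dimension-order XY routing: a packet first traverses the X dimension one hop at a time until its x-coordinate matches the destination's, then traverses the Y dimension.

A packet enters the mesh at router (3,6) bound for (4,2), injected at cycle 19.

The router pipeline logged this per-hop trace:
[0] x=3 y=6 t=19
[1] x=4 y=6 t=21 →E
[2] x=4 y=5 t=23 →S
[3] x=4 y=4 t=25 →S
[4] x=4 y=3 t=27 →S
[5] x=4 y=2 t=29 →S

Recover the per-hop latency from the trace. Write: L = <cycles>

From hop 0 (19) to hop 1 (21): +2 cycles.
Per-hop latency L = Δcyc = 2.

L = 2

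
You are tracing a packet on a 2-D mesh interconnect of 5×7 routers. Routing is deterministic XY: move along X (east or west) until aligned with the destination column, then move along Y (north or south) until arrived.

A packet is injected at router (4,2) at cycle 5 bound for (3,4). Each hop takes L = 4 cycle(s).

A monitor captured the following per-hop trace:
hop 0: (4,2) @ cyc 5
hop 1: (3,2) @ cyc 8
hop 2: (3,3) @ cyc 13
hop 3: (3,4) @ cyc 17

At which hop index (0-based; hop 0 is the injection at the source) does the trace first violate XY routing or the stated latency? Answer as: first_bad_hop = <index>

check 1→ d=(-1,0) cyc+3: BAD: Δcyc=3≠L

first_bad_hop = 1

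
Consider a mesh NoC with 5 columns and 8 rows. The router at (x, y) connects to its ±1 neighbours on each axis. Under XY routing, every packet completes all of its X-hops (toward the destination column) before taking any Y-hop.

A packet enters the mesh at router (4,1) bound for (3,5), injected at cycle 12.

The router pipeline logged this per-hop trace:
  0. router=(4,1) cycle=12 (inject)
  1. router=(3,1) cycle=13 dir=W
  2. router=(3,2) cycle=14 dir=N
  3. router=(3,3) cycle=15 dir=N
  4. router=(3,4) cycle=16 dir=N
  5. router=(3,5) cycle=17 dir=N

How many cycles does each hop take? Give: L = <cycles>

L = 1

cyc[1] − cyc[0] = 13 − 12 = 1.
Each hop adds L, hence L = 1.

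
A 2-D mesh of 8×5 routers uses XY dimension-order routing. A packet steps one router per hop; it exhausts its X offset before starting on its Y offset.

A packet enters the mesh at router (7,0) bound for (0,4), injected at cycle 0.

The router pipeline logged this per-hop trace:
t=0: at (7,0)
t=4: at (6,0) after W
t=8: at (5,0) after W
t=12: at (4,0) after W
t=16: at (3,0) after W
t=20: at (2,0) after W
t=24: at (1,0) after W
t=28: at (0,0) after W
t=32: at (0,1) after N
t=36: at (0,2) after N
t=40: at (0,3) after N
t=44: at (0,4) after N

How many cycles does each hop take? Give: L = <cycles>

L = 4

Δcyc across hop 0→1: 4 − 0 = 4.
That increment is L by definition: L = 4.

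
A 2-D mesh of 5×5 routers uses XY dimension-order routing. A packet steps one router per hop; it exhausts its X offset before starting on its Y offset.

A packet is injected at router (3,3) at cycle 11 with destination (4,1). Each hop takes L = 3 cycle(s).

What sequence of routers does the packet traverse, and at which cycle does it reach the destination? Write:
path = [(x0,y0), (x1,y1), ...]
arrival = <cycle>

path = [(3,3), (4,3), (4,2), (4,1)]
arrival = 20

src (3,3)  cyc=11
E→(4,3)  cyc=14
S→(4,2)  cyc=17
S→(4,1)  cyc=20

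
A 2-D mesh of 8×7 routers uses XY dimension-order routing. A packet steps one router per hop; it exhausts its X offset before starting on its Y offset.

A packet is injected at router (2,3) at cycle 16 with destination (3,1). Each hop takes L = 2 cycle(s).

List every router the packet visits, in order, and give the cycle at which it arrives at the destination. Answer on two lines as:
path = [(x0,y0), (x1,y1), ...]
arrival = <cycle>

  0. router=(2,3) cycle=16 (inject)
  1. router=(3,3) cycle=18 dir=E
  2. router=(3,2) cycle=20 dir=S
  3. router=(3,1) cycle=22 dir=S

path = [(2,3), (3,3), (3,2), (3,1)]
arrival = 22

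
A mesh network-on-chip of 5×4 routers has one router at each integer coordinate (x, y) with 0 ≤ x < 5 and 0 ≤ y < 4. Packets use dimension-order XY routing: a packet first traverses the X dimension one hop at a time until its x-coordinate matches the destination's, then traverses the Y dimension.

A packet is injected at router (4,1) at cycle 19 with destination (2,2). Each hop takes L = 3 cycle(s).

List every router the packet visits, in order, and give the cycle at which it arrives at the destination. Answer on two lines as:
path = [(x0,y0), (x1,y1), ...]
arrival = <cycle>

path = [(4,1), (3,1), (2,1), (2,2)]
arrival = 28

#0 — 4,1 | c19
#1 — 3,1 | c22 | W
#2 — 2,1 | c25 | W
#3 — 2,2 | c28 | N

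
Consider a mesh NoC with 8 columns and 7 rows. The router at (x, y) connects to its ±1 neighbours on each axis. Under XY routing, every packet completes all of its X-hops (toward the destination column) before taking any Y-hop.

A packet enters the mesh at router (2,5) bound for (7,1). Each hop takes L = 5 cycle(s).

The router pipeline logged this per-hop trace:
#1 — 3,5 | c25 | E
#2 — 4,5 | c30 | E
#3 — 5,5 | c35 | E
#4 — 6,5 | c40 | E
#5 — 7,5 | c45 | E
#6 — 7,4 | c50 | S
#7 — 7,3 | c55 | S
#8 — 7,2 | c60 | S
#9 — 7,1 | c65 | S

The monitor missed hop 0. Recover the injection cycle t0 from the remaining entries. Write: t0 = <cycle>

t0 = 20

Hop 1 reached at cycle 25; hop k is at t0 + k·L.
t0 = cyc[1] − L = 25 − 5 = 20.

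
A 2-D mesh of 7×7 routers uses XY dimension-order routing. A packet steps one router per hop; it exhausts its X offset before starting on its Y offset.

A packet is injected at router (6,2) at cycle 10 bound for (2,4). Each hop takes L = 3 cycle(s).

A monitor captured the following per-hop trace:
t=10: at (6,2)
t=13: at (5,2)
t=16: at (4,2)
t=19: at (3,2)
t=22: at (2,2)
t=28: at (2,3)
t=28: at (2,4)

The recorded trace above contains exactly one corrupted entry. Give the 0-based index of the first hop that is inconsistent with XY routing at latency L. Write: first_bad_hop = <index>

[1] (-1,+0) / 3c ⇒ ok
[2] (-1,+0) / 3c ⇒ ok
[3] (-1,+0) / 3c ⇒ ok
[4] (-1,+0) / 3c ⇒ ok
[5] (+0,+1) / 6c ⇒ BAD: Δcyc=6≠L

first_bad_hop = 5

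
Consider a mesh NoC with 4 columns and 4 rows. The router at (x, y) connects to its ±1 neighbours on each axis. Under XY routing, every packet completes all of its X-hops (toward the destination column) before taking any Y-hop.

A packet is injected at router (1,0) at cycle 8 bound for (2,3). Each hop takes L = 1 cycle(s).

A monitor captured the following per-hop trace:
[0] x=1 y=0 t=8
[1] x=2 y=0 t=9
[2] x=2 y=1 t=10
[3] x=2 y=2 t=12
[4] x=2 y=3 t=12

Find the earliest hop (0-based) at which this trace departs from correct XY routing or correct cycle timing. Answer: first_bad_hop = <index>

  1: Δx=+1 Δy=+0 Δt=1 [ok]
  2: Δx=+0 Δy=+1 Δt=1 [ok]
  3: Δx=+0 Δy=+1 Δt=2 [BAD: Δcyc=2≠L]

first_bad_hop = 3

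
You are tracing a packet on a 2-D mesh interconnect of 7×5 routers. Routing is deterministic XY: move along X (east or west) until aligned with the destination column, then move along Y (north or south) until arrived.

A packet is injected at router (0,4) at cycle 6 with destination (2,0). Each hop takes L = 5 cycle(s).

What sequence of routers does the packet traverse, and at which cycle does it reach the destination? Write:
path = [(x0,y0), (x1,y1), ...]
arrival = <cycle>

path = [(0,4), (1,4), (2,4), (2,3), (2,2), (2,1), (2,0)]
arrival = 36

hop 0: (0,4) @ cyc 6
hop 1: (1,4) @ cyc 11  [E]
hop 2: (2,4) @ cyc 16  [E]
hop 3: (2,3) @ cyc 21  [S]
hop 4: (2,2) @ cyc 26  [S]
hop 5: (2,1) @ cyc 31  [S]
hop 6: (2,0) @ cyc 36  [S]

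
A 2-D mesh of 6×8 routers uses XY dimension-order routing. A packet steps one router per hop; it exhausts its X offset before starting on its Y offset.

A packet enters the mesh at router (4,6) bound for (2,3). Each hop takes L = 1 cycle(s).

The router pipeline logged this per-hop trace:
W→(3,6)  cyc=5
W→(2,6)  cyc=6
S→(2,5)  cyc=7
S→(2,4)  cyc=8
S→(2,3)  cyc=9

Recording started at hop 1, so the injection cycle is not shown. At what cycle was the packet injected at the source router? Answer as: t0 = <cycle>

t0 = 4

The first recorded entry is hop 1 at cycle 5.
Therefore t0 = 5 − L = 4.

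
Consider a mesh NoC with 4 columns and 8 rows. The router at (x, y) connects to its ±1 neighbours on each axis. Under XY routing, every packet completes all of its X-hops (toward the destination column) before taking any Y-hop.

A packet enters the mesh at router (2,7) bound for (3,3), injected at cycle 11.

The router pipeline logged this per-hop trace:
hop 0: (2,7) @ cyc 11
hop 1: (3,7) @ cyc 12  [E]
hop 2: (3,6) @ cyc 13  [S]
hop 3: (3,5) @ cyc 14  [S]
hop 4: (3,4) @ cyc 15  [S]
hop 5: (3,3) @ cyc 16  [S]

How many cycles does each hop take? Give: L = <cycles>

L = 1

Between hops 0 and 1 the cycle counter advances 12 − 11 = 1.
Per-hop latency L = Δcyc = 1.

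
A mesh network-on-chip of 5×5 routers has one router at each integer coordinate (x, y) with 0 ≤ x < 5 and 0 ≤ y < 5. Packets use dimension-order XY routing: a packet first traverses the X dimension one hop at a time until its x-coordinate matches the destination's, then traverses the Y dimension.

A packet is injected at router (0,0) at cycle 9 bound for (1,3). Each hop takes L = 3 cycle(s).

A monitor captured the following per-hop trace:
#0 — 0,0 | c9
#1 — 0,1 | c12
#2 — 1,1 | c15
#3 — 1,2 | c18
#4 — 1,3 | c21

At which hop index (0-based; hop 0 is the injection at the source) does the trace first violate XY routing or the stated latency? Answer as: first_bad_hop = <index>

[1] (+0,+1) / 3c ⇒ BAD: Y-move but x=0≠1

first_bad_hop = 1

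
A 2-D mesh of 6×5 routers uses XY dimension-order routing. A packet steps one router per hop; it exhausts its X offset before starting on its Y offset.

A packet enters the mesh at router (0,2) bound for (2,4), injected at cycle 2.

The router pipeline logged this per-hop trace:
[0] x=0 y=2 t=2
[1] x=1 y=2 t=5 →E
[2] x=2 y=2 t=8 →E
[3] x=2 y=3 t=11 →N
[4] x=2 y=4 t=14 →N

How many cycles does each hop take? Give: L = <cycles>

From hop 0 (2) to hop 1 (5): +3 cycles.
One hop costs L cycles, so L = 3.

L = 3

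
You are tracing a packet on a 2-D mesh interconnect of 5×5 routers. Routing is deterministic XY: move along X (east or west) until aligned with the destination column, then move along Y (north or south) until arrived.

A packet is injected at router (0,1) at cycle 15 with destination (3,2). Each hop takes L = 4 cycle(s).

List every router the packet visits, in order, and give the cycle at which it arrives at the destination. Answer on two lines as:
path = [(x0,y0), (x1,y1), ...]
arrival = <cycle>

#0 — 0,1 | c15
#1 — 1,1 | c19 | E
#2 — 2,1 | c23 | E
#3 — 3,1 | c27 | E
#4 — 3,2 | c31 | N

path = [(0,1), (1,1), (2,1), (3,1), (3,2)]
arrival = 31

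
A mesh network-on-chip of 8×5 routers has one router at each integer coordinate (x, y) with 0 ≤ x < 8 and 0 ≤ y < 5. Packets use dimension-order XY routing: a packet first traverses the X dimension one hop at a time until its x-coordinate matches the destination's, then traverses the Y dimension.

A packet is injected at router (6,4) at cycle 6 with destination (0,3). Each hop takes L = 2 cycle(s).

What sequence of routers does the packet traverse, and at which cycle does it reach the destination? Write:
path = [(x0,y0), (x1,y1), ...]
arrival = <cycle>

path = [(6,4), (5,4), (4,4), (3,4), (2,4), (1,4), (0,4), (0,3)]
arrival = 20

hop 0: (6,4) @ cyc 6
hop 1: (5,4) @ cyc 8  [W]
hop 2: (4,4) @ cyc 10  [W]
hop 3: (3,4) @ cyc 12  [W]
hop 4: (2,4) @ cyc 14  [W]
hop 5: (1,4) @ cyc 16  [W]
hop 6: (0,4) @ cyc 18  [W]
hop 7: (0,3) @ cyc 20  [S]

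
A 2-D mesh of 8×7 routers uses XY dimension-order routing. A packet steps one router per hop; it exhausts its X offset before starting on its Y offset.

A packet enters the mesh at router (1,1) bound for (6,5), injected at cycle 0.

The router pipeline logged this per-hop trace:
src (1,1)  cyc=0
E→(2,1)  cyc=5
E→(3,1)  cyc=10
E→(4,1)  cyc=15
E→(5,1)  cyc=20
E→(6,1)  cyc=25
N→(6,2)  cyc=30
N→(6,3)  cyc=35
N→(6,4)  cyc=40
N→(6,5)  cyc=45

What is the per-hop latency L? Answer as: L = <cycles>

Δcyc across hop 0→1: 5 − 0 = 5.
Each hop adds L, hence L = 5.

L = 5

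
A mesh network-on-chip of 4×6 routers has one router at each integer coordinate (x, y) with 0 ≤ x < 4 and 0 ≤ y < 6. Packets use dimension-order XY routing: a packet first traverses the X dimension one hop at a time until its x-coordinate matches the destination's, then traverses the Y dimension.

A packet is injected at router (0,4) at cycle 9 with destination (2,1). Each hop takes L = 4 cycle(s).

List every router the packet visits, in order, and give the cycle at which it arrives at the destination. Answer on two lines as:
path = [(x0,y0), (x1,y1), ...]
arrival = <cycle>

t=9: at (0,4)
t=13: at (1,4) after E
t=17: at (2,4) after E
t=21: at (2,3) after S
t=25: at (2,2) after S
t=29: at (2,1) after S

path = [(0,4), (1,4), (2,4), (2,3), (2,2), (2,1)]
arrival = 29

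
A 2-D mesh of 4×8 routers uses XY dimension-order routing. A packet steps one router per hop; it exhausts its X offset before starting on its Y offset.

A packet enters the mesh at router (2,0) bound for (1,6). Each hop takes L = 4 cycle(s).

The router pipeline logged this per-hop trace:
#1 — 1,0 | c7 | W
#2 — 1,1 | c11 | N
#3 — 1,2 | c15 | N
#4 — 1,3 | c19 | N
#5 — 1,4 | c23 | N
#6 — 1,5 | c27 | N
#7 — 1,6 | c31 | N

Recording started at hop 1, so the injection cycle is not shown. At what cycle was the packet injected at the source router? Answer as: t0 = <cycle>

Hop 1 reached at cycle 7; hop k is at t0 + k·L.
Therefore t0 = 7 − L = 3.

t0 = 3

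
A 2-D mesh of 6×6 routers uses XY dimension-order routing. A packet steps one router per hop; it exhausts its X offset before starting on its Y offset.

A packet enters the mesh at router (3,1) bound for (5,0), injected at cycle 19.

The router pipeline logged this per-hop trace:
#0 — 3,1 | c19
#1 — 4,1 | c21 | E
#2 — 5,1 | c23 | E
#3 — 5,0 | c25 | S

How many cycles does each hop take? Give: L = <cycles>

From hop 0 (19) to hop 1 (21): +2 cycles.
Each hop adds L, hence L = 2.

L = 2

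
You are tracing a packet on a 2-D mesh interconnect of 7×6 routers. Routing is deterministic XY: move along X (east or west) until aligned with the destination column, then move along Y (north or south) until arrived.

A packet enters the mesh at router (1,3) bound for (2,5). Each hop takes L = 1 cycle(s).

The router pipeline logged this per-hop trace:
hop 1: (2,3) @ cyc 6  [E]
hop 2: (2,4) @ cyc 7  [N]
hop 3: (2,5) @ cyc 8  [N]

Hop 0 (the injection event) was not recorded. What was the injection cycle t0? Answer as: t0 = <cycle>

t0 = 5

The first recorded entry is hop 1 at cycle 6.
Subtract one hop: t0 = 6 − 1 = 5.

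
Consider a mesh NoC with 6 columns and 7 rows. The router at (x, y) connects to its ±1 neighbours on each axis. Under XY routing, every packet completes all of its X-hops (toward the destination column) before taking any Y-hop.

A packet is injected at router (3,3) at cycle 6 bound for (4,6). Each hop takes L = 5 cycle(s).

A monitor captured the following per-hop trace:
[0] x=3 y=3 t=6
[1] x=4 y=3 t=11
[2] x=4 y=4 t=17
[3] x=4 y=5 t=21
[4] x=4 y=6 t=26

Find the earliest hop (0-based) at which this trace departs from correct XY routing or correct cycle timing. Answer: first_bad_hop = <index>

hop 1: step (+1,+0), +5 cyc — ok
hop 2: step (+0,+1), +6 cyc — BAD: Δcyc=6≠L

first_bad_hop = 2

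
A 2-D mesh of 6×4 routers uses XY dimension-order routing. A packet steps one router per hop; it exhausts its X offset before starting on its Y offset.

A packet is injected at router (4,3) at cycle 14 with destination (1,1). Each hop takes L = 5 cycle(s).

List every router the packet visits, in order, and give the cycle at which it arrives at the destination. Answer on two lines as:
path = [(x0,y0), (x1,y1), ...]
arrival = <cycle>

  0. router=(4,3) cycle=14 (inject)
  1. router=(3,3) cycle=19 dir=W
  2. router=(2,3) cycle=24 dir=W
  3. router=(1,3) cycle=29 dir=W
  4. router=(1,2) cycle=34 dir=S
  5. router=(1,1) cycle=39 dir=S

path = [(4,3), (3,3), (2,3), (1,3), (1,2), (1,1)]
arrival = 39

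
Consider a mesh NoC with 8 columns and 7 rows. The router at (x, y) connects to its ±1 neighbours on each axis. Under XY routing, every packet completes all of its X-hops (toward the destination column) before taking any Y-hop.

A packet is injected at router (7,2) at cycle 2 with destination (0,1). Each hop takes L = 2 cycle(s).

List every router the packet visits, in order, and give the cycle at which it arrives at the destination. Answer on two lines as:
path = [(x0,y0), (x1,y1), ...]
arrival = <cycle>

path = [(7,2), (6,2), (5,2), (4,2), (3,2), (2,2), (1,2), (0,2), (0,1)]
arrival = 18

t=2: at (7,2)
t=4: at (6,2) after W
t=6: at (5,2) after W
t=8: at (4,2) after W
t=10: at (3,2) after W
t=12: at (2,2) after W
t=14: at (1,2) after W
t=16: at (0,2) after W
t=18: at (0,1) after S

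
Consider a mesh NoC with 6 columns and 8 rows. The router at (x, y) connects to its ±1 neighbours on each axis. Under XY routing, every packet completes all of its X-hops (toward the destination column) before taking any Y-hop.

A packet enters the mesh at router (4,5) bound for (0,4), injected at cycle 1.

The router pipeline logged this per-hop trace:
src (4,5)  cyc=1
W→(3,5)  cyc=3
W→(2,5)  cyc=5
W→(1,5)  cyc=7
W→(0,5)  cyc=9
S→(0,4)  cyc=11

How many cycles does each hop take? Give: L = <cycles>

Between hops 0 and 1 the cycle counter advances 3 − 1 = 2.
Each hop adds L, hence L = 2.

L = 2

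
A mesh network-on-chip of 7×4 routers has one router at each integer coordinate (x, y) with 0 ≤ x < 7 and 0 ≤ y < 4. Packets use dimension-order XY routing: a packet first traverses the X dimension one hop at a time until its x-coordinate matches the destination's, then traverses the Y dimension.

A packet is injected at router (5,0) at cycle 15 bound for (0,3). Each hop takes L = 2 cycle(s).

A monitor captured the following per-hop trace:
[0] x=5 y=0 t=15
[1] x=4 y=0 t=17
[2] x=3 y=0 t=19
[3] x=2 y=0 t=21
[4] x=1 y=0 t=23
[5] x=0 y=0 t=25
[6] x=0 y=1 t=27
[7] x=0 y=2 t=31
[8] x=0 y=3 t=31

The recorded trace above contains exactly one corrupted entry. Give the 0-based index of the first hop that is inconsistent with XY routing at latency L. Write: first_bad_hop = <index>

hop 1: step (-1,+0), +2 cyc — ok
hop 2: step (-1,+0), +2 cyc — ok
hop 3: step (-1,+0), +2 cyc — ok
hop 4: step (-1,+0), +2 cyc — ok
hop 5: step (-1,+0), +2 cyc — ok
hop 6: step (+0,+1), +2 cyc — ok
hop 7: step (+0,+1), +4 cyc — BAD: Δcyc=4≠L

first_bad_hop = 7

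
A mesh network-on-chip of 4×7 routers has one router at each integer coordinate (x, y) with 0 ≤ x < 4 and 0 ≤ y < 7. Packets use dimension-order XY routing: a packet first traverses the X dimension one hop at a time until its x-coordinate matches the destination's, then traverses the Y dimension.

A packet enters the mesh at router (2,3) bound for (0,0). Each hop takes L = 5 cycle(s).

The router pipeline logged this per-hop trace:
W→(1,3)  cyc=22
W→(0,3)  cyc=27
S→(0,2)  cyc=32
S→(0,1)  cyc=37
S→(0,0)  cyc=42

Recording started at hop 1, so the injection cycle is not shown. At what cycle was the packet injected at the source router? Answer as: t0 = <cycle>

t0 = 17

cyc[1] = 22 and cyc[k] = t0 + k·L for every k.
Subtract one hop: t0 = 22 − 5 = 17.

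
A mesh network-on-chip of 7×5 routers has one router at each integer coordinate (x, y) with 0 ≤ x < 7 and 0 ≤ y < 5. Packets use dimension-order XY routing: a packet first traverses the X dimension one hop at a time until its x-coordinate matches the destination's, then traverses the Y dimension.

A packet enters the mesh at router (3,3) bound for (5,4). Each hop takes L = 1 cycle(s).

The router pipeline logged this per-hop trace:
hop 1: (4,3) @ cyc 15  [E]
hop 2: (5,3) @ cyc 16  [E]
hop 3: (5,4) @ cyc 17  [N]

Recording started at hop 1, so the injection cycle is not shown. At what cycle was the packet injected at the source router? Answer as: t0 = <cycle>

The first recorded entry is hop 1 at cycle 15.
Therefore t0 = 15 − L = 14.

t0 = 14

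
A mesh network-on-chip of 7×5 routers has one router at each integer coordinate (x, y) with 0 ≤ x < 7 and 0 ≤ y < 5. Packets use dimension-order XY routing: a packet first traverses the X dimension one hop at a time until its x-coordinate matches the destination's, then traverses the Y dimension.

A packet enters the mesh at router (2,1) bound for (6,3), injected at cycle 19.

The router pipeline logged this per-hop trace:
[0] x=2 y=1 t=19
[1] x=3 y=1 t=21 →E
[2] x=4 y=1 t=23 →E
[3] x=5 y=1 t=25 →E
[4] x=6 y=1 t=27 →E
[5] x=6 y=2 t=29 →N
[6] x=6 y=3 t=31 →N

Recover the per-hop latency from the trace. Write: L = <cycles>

From hop 0 (19) to hop 1 (21): +2 cycles.
One hop costs L cycles, so L = 2.

L = 2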